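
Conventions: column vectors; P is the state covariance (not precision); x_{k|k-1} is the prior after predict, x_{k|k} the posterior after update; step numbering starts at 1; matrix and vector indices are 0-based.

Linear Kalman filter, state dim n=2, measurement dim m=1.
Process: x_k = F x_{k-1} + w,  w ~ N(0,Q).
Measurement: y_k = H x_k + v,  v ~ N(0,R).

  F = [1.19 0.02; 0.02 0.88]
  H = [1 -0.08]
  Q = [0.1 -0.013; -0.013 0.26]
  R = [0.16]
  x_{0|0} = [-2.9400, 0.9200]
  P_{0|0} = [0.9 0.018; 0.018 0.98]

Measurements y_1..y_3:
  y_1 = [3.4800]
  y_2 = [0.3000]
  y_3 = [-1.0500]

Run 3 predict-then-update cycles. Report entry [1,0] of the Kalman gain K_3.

K[1,0] = 0.0293

step 1: x^-=[-3.4802, 0.7508]  P^-=[1.3757 0.0445; 0.0445 1.0199]  S=[1.5351]  K=[0.8938; -0.0241]  nu=[7.0203]  x^+=[2.7948, 0.5813]  P^+=[0.1492 0.0777; 0.0777 1.0190]
step 2: x^-=[3.3375, 0.5674]  P^-=[0.3154 0.0898; 0.0898 1.0519]  S=[0.4678]  K=[0.6589; 0.0122]  nu=[-2.9921]  x^+=[1.3659, 0.5311]  P^+=[0.1123 0.0861; 0.0861 1.0518]
step 3: x^-=[1.6360, 0.4946]  P^-=[0.2636 0.0984; 0.0984 1.0776]  S=[0.4147]  K=[0.6166; 0.0293]  nu=[-2.6465]  x^+=[0.0044, 0.4170]  P^+=[0.1059 0.0909; 0.0909 1.0773]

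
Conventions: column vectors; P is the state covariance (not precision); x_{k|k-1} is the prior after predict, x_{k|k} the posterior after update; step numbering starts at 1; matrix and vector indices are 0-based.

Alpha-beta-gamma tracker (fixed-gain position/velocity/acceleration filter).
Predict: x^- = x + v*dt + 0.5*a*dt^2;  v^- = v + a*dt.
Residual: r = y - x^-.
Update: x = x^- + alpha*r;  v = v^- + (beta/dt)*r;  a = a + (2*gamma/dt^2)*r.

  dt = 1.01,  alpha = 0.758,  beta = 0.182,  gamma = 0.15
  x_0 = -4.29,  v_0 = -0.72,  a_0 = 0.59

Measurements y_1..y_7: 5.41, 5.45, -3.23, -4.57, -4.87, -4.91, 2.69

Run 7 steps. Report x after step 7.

step 1: x_pred=-4.7163  r=10.1263  x^+=2.9594  v^+=1.7006  a^+=3.5680
step 2: x_pred=6.4970  r=-1.0470  x^+=5.7034  v^+=5.1157  a^+=3.2601
step 3: x_pred=12.5330  r=-15.7630  x^+=0.5847  v^+=5.5679  a^+=-1.3756
step 4: x_pred=5.5066  r=-10.0766  x^+=-2.1315  v^+=2.3628  a^+=-4.3390
step 5: x_pred=-1.9582  r=-2.9118  x^+=-4.1653  v^+=-2.5443  a^+=-5.1954
step 6: x_pred=-9.3850  r=4.4750  x^+=-5.9930  v^+=-6.9853  a^+=-3.8793
step 7: x_pred=-15.0267  r=17.7167  x^+=-1.5974  v^+=-7.7109  a^+=1.3310

x_post = -1.5974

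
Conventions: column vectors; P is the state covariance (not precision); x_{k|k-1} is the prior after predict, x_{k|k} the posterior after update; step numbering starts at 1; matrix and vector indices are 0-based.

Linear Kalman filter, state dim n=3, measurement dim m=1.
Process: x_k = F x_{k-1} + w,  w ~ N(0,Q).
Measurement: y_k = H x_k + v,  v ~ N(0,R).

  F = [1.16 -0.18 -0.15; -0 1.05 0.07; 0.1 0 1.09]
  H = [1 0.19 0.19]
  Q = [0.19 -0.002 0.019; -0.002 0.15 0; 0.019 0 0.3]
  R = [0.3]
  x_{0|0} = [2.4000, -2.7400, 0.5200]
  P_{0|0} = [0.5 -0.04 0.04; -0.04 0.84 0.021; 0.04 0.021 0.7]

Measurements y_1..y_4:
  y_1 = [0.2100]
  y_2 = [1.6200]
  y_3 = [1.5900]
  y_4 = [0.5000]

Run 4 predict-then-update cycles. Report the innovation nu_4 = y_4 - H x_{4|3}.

innov = [-2.1222]

step 1: x^-=[3.1992, -2.8406, 0.8068]  P^-=[0.9097 -0.2172 0.0091; -0.2172 1.0826 0.0735; 0.0091 0.0735 1.1454]  S=[1.2164]  K=[0.7154; 0.0021; 0.1979]  nu=[-2.6028]  x^+=[1.3372, -2.8460, 0.2917]  P^+=[0.2872 -0.2190 -0.1631; -0.2190 1.0826 0.0730; -0.1631 0.0730 1.0978]
step 2: x^-=[2.0197, -2.9679, 0.4517]  P^-=[0.7884 -0.5105 -0.3413; -0.5105 1.3597 0.1432; -0.3413 0.1432 1.5716]  S=[0.8808]  K=[0.7113; -0.2554; -0.0176]  nu=[0.0783]  x^+=[2.0755, -2.9879, 0.4503]  P^+=[0.3427 -0.3505 -0.3303; -0.3505 1.3023 0.1392; -0.3303 0.1392 1.5713]
step 3: x^-=[2.8778, -3.1057, 0.6984]  P^-=[0.9975 -0.7420 -0.6318; -0.7420 1.6139 0.2401; -0.6318 0.2401 2.0983]  S=[0.9268]  K=[0.7947; -0.4205; -0.2023]  nu=[-0.8304]  x^+=[2.2179, -2.7565, 0.8664]  P^+=[0.4123 -0.4323 -0.4828; -0.4323 1.4500 0.1613; -0.4828 0.1613 2.0603]
step 4: x^-=[2.9390, -2.8337, 1.1662]  P^-=[1.1953 -0.8909 -0.8971; -0.8909 1.7824 0.2930; -0.8971 0.2930 2.6468]  S=[0.9970]  K=[0.8582; -0.4980; -0.3396]  nu=[-2.1222]  x^+=[1.1177, -1.7768, 1.8868]  P^+=[0.4610 -0.4647 -0.6066; -0.4647 1.5351 0.1244; -0.6066 0.1244 2.5318]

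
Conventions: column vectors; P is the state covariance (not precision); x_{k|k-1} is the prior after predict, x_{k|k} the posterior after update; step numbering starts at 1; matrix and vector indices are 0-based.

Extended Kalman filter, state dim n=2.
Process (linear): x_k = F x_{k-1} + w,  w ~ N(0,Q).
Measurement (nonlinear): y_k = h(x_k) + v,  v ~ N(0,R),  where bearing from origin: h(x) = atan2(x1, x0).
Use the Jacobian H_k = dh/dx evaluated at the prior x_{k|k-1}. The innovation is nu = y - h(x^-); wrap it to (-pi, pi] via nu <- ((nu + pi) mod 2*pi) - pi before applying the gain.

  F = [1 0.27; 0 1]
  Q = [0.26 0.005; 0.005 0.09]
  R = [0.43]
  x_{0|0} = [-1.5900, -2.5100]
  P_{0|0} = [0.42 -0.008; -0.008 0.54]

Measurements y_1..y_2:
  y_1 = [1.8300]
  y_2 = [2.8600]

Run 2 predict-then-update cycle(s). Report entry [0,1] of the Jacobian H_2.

step 1: x^-=[-2.2677, -2.5100]  P^-=[0.7150 0.1428; 0.1428 0.6300]  H_jac=[0.2194 -0.1982]  S=[0.4767]  K=[0.2696; -0.1962]  nu=[-2.1477]  x^+=[-2.8468, -2.0887]  P^+=[0.6804 0.1680; 0.1680 0.6117]
step 2: x^-=[-3.4107, -2.0887]  P^-=[1.0757 0.3382; 0.3382 0.7017]  H_jac=[0.1306 -0.2132]  S=[0.4614]  K=[0.1481; -0.2286]  nu=[-0.8311]  x^+=[-3.5339, -1.8987]  P^+=[1.0656 0.3538; 0.3538 0.6775]

H_jac[0,1] = -0.2132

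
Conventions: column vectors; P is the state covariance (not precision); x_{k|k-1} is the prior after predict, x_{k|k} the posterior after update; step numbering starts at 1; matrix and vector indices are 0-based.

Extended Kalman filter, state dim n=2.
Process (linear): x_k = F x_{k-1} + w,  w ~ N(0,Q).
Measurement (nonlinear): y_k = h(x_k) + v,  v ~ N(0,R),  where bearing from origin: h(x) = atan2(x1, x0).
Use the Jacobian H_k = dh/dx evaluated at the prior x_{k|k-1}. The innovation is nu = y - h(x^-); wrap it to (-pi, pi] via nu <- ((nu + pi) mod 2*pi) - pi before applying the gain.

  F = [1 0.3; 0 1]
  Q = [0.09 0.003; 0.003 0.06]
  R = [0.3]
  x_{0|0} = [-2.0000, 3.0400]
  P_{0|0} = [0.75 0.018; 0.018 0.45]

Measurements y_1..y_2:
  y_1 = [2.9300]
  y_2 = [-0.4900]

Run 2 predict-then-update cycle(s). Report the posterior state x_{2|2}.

x_post = [0.8154, 3.5711]

step 1: x^-=[-1.0880, 3.0400]  P^-=[0.8913 0.1560; 0.1560 0.5100]  H_jac=[-0.2916 -0.1044]  S=[0.3908]  K=[-0.7066; -0.2526]  nu=[1.0155]  x^+=[-1.8056, 2.7835]  P^+=[0.6961 0.0862; 0.0862 0.4851]
step 2: x^-=[-0.9706, 2.7835]  P^-=[0.8815 0.2348; 0.2348 0.5451]  H_jac=[-0.3203 -0.1117]  S=[0.4140]  K=[-0.7453; -0.3287]  nu=[-2.3963]  x^+=[0.8154, 3.5711]  P^+=[0.6515 0.1333; 0.1333 0.5003]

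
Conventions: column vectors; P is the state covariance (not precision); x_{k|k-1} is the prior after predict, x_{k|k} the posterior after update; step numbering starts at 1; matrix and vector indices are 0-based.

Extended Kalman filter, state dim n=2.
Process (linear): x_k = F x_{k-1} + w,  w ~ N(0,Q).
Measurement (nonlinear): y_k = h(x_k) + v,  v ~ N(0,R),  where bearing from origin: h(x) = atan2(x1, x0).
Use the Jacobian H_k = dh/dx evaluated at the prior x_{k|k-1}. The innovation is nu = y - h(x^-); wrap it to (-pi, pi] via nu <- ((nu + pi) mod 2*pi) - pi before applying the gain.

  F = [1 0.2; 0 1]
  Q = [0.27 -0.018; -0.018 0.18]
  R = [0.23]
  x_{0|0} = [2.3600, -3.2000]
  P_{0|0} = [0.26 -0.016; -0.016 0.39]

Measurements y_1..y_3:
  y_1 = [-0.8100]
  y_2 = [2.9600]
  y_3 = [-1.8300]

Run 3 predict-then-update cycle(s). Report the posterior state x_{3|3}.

x_post = [-1.0864, -3.8555]

step 1: x^-=[1.7200, -3.2000]  P^-=[0.5392 0.0440; 0.0440 0.5700]  H_jac=[0.2425 0.1303]  S=[0.2742]  K=[0.4978; 0.3099]  nu=[0.2676]  x^+=[1.8532, -3.1171]  P^+=[0.4713 0.0017; 0.0017 0.5437]
step 2: x^-=[1.2298, -3.1171]  P^-=[0.7637 0.0925; 0.0925 0.7237]  H_jac=[0.2776 0.1095]  S=[0.3032]  K=[0.7327; 0.3461]  nu=[-2.1282]  x^+=[-0.3296, -3.8537]  P^+=[0.6009 0.0156; 0.0156 0.6874]
step 3: x^-=[-1.1003, -3.8537]  P^-=[0.9047 0.1350; 0.1350 0.8674]  H_jac=[0.2399 -0.0685]  S=[0.2817]  K=[0.7377; -0.0959]  nu=[0.0189]  x^+=[-1.0864, -3.8555]  P^+=[0.7514 0.1550; 0.1550 0.8648]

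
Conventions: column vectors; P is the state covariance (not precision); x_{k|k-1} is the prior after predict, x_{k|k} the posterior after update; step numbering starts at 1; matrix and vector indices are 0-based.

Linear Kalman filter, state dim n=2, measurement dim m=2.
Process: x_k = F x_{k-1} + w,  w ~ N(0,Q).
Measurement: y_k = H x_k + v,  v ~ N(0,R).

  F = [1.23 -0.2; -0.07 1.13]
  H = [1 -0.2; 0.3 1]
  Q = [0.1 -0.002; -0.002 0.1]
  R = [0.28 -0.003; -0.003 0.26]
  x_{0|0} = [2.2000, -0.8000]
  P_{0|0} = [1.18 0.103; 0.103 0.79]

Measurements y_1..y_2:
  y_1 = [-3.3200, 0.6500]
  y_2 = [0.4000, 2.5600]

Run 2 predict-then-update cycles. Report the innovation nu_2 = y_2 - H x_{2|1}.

innov = [3.6894, 2.1052]

step 1: x^-=[2.8660, -1.0580]  P^-=[1.8661 -0.1375; -0.1375 1.0982]  S=[2.2451 0.2079; 0.2079 1.4437]  K=[0.8274 0.1734; -0.2300 0.7653]  nu=[-6.3976, 0.8482]  x^+=[-2.2804, 1.0623]  P^+=[0.2261 -0.0252; -0.0252 0.2072]
step 2: x^-=[-3.0173, 1.3600]  P^-=[0.4628 -0.1037; -0.1037 0.3697]  S=[0.7991 -0.0356; -0.0356 0.6091]  K=[0.6093 0.0933; -0.1981 0.5443]  nu=[3.6894, 2.1052]  x^+=[-0.5732, 1.7750]  P^+=[0.1649 -0.0271; -0.0271 0.1502]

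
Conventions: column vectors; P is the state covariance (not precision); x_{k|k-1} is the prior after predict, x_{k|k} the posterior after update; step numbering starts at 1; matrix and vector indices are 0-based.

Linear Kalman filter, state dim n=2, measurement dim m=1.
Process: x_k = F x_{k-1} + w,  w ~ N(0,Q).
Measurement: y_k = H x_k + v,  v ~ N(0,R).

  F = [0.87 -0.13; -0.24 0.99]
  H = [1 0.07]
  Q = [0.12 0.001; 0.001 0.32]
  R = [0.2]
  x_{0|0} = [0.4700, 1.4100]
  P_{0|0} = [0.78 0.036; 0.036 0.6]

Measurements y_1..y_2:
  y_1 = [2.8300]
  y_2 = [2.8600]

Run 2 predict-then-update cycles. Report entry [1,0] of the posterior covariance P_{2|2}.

P_post[1,0] = -0.1504

step 1: x^-=[0.2256, 1.2831]  P^-=[0.7124 -0.2070; -0.2070 0.9359]  S=[0.8880]  K=[0.7859; -0.1593]  nu=[2.5146]  x^+=[2.2019, 0.8826]  P^+=[0.1639 -0.0958; -0.0958 0.9134]
step 2: x^-=[1.8009, 0.3453]  P^-=[0.2812 -0.2363; -0.2363 1.2701]  S=[0.4543]  K=[0.5825; -0.3244]  nu=[1.0349]  x^+=[2.4037, 0.0096]  P^+=[0.1270 -0.1504; -0.1504 1.2223]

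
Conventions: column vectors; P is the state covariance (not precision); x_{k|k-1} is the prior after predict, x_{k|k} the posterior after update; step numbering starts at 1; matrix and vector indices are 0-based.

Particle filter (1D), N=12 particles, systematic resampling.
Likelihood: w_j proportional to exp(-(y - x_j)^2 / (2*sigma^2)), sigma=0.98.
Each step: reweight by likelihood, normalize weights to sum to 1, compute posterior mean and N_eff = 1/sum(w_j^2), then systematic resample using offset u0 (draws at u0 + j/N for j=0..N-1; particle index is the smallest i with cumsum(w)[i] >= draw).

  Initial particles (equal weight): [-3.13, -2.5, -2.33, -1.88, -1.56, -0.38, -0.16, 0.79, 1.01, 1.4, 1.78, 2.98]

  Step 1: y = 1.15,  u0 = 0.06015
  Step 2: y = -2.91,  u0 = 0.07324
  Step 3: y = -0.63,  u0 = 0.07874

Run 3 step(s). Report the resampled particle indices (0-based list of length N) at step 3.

step 1: w=[0.0000, 0.0002, 0.0004, 0.0018, 0.0047, 0.0640, 0.0886, 0.2024, 0.2143, 0.2096, 0.1761, 0.0379]  mean=1.0452  Neff=5.7070  idx=[5, 6, 7, 7, 8, 8, 8, 9, 9, 10, 10, 11]
step 2: w=[0.6160, 0.3364, 0.0139, 0.0139, 0.0058, 0.0058, 0.0058, 0.0011, 0.0011, 0.0002, 0.0002, 0.0000]  mean=-0.2448  Neff=2.0281  idx=[0, 0, 0, 0, 0, 0, 0, 1, 1, 1, 1, 5]
step 3: w=[0.0914, 0.0914, 0.0914, 0.0914, 0.0914, 0.0914, 0.0914, 0.0842, 0.0842, 0.0842, 0.0842, 0.0233]  mean=-0.2735  Neff=11.4416  idx=[0, 1, 2, 3, 4, 5, 6, 7, 8, 9, 10, 11]

resampled_idx = [0, 1, 2, 3, 4, 5, 6, 7, 8, 9, 10, 11]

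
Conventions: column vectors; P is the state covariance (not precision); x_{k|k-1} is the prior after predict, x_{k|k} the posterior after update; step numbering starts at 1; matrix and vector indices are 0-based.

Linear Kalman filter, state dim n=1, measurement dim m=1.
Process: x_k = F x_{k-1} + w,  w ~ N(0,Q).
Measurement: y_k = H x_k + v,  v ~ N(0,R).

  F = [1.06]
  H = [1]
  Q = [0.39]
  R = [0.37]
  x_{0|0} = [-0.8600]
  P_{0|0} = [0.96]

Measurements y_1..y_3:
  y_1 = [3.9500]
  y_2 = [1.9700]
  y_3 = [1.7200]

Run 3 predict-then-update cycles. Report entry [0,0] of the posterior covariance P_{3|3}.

P_post[0,0] = 0.2377

step 1: x^-=[-0.9116]  P^-=[1.4687]  S=[1.8387]  K=[0.7988]  nu=[4.8616]  x^+=[2.9717]  P^+=[0.2955]
step 2: x^-=[3.1500]  P^-=[0.7221]  S=[1.0921]  K=[0.6612]  nu=[-1.1800]  x^+=[2.3698]  P^+=[0.2446]
step 3: x^-=[2.5120]  P^-=[0.6649]  S=[1.0349]  K=[0.6425]  nu=[-0.7920]  x^+=[2.0032]  P^+=[0.2377]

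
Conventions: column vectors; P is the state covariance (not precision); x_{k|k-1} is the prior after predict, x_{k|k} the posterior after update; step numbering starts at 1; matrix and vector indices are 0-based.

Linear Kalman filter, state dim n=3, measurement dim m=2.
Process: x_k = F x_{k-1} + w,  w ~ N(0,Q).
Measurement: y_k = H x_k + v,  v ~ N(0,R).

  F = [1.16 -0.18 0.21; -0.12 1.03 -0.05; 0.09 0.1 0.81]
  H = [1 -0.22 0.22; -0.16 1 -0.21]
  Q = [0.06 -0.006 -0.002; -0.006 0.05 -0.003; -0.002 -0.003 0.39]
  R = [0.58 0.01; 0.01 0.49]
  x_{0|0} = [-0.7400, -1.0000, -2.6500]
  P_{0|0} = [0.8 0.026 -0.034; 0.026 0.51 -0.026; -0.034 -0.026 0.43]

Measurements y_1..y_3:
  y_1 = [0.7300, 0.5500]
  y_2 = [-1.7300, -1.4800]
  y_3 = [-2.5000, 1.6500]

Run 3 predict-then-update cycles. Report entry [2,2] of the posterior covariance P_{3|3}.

P_post[2,2] = 0.8334

step 1: x^-=[-1.2349, -0.8087, -2.3131]  P^-=[1.1465 -0.1878 0.1187; -0.1878 0.5995 0.0075; 0.1187 0.0075 0.6750]  S=[1.9224 -0.5581; -0.5581 1.2136]  K=[0.6194 -0.0416; -0.0176 0.5094; 0.1171 -0.0724]  nu=[2.2959, 0.6754]  x^+=[0.1591, -0.5050, -2.0931]  P^+=[0.3781 0.0353 -0.0522; 0.0353 0.2740 0.0902; -0.0522 0.0902 0.6328]
step 2: x^-=[-0.1641, -0.4346, -1.7316]  P^-=[0.5586 -0.0484 0.0825; -0.0484 0.3291 0.0785; 0.0825 0.0785 0.8186]  S=[1.2441 -0.2390; -0.2390 0.8576]  K=[0.4621 -0.0521; -0.0121 0.3702; 0.1831 -0.0733]  nu=[-1.2805, -1.4353]  x^+=[-0.6811, -0.9504, -1.8608]  P^+=[0.2791 0.0161 -0.0364; 0.0161 0.2092 0.1209; -0.0364 0.1209 0.7659]
step 3: x^-=[-1.0098, -0.8042, -1.6636]  P^-=[0.4424 -0.0418 0.1052; -0.0418 0.2610 0.0898; 0.1052 0.0898 0.9114]  S=[1.1352 -0.2055; -0.2055 0.7853]  K=[0.4064 -0.0652; -0.0133 0.3134; 0.2358 -0.0891]  nu=[-1.3011, 1.9432]  x^+=[-1.6653, -0.1778, -2.1436]  P^+=[0.2407 0.0067 -0.0187; 0.0067 0.1820 0.1307; -0.0187 0.1307 0.8334]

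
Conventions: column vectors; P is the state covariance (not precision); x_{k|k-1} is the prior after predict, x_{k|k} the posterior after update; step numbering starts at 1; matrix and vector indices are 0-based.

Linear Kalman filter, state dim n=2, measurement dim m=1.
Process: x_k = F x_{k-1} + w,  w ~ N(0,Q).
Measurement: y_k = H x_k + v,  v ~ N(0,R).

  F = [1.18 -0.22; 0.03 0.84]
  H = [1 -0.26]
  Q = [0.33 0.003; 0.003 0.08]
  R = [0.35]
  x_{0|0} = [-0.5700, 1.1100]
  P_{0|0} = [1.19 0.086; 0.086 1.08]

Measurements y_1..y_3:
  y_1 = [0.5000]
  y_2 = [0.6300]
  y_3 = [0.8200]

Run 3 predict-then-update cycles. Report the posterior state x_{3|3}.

step 1: x^-=[-0.9168, 0.9153]  P^-=[1.9946 -0.0698; -0.0698 0.8475]  S=[2.4382]  K=[0.8255; -0.1190]  nu=[1.6548]  x^+=[0.4492, 0.7184]  P^+=[0.3331 0.1697; 0.1697 0.8129]
step 2: x^-=[0.3721, 0.6169]  P^-=[0.7450 0.0317; 0.0317 0.6625]  S=[1.1233]  K=[0.6559; -0.1251]  nu=[0.4183]  x^+=[0.6464, 0.5646]  P^+=[0.2618 0.1239; 0.1239 0.6449]
step 3: x^-=[0.6386, 0.4936]  P^-=[0.6614 0.0151; 0.0151 0.5415]  S=[1.0402]  K=[0.6321; -0.1209]  nu=[0.3098]  x^+=[0.8344, 0.4562]  P^+=[0.2458 0.0945; 0.0945 0.5263]

x_post = [0.8344, 0.4562]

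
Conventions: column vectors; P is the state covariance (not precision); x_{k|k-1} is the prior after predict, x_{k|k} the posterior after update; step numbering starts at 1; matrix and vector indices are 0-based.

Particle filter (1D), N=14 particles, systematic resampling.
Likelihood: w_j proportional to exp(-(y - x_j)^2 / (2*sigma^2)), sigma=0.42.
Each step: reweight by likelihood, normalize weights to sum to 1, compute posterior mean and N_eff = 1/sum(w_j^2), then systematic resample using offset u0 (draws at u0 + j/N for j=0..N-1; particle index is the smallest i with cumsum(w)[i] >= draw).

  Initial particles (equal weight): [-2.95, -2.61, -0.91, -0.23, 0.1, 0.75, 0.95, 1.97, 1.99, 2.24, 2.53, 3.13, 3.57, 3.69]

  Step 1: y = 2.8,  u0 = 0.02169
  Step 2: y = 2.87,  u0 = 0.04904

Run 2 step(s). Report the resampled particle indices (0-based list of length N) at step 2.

step 1: w=[0.0000, 0.0000, 0.0000, 0.0000, 0.0000, 0.0000, 0.0000, 0.0557, 0.0611, 0.1613, 0.3191, 0.2882, 0.0731, 0.0416]  mean=2.7161  Neff=4.4488  idx=[7, 8, 9, 9, 10, 10, 10, 10, 10, 11, 11, 11, 11, 12]
step 2: w=[0.0126, 0.0139, 0.0405, 0.0405, 0.0899, 0.0899, 0.0899, 0.0899, 0.0899, 0.1030, 0.1030, 0.1030, 0.1030, 0.0311]  mean=2.7715  Neff=11.4371  idx=[2, 4, 4, 5, 6, 7, 8, 8, 9, 10, 11, 11, 12, 13]

resampled_idx = [2, 4, 4, 5, 6, 7, 8, 8, 9, 10, 11, 11, 12, 13]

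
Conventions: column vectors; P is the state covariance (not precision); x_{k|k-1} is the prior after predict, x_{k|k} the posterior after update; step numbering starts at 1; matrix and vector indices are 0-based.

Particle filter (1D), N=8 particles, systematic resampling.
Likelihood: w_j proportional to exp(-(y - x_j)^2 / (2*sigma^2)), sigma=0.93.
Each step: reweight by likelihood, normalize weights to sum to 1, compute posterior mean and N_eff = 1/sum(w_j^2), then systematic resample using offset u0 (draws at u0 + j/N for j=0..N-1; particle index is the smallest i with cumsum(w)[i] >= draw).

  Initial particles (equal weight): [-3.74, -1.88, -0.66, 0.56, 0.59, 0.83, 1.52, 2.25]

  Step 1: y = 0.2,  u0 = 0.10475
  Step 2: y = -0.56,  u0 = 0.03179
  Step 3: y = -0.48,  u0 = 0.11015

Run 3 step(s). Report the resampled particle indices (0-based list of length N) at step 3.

step 1: w=[0.0000, 0.0214, 0.1704, 0.2425, 0.2394, 0.2078, 0.0955, 0.0230]  mean=0.4935  Neff=5.0399  idx=[2, 3, 3, 4, 4, 5, 5, 7]
step 2: w=[0.2794, 0.1361, 0.1361, 0.1308, 0.1308, 0.0920, 0.0920, 0.0029]  mean=0.2816  Neff=6.0158  idx=[0, 0, 1, 1, 2, 3, 4, 6]
step 3: w=[0.1974, 0.1974, 0.1077, 0.1077, 0.1077, 0.1038, 0.1038, 0.0746]  mean=0.1046  Neff=7.1511  idx=[0, 1, 1, 2, 3, 5, 6, 7]

resampled_idx = [0, 1, 1, 2, 3, 5, 6, 7]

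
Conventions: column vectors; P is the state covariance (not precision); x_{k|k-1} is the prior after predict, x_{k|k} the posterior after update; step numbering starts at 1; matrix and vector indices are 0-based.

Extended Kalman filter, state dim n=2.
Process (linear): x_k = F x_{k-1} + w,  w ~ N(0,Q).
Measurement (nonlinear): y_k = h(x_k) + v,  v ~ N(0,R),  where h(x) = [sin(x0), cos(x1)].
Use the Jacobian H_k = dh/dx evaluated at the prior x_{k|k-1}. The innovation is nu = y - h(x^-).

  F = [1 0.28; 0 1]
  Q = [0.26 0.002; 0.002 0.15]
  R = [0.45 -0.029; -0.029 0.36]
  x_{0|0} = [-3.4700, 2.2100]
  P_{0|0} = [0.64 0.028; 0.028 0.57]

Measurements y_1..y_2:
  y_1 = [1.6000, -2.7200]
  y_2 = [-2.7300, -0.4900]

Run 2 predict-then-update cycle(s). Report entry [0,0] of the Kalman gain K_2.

step 1: x^-=[-2.8512, 2.2100]  P^-=[0.9604 0.1896; 0.1896 0.7200]  H_jac=[-0.9581 0.0000; 0.0000 -0.8026]  S=[1.3316 0.1168; 0.1168 0.8238]  K=[-0.6833 -0.0878; -0.0758 -0.6907]  nu=[1.8863, -2.1234]  x^+=[-3.9536, 3.5337]  P^+=[0.3183 0.0147; 0.0147 0.3071]
step 2: x^-=[-2.9642, 3.5337]  P^-=[0.6106 0.1027; 0.1027 0.4571]  H_jac=[-0.9843 0.0000; 0.0000 0.3821]  S=[1.0416 -0.0676; -0.0676 0.4267]  K=[-0.5770 0.0005; -0.0712 0.3980]  nu=[-2.5535, 0.4341]  x^+=[-1.4906, 3.8883]  P^+=[0.2638 0.0443; 0.0443 0.3804]

K[0,0] = -0.5770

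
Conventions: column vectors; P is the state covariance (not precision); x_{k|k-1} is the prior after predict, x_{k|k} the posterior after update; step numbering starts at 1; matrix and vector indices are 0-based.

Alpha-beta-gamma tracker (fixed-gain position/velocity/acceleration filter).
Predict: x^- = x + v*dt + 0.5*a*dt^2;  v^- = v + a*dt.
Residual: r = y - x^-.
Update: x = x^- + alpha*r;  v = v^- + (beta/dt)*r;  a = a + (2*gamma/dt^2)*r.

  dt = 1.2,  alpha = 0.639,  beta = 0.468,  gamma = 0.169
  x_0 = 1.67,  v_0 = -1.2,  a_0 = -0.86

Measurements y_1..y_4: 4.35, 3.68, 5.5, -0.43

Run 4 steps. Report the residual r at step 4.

step 1: x_pred=-0.3892  r=4.7392  x^+=2.6391  v^+=-0.3837  a^+=0.2524
step 2: x_pred=2.3604  r=1.3196  x^+=3.2036  v^+=0.4338  a^+=0.5621
step 3: x_pred=4.1289  r=1.3711  x^+=5.0050  v^+=1.6431  a^+=0.8840
step 4: x_pred=7.6132  r=-8.0432  x^+=2.4736  v^+=-0.4330  a^+=-1.0040

resid = -8.0432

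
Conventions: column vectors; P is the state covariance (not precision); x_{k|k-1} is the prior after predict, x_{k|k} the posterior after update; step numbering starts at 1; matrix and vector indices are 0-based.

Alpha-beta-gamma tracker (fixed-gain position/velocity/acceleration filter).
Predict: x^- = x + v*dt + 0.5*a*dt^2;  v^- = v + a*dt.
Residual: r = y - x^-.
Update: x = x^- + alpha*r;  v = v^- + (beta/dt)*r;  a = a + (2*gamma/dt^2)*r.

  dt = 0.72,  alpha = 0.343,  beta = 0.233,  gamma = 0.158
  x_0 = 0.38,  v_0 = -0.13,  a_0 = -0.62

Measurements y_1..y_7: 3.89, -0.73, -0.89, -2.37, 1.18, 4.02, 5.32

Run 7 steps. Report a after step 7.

a_post = 8.3635

step 1: x_pred=0.1257  r=3.7643  x^+=1.4169  v^+=0.6418  a^+=1.6746
step 2: x_pred=2.3130  r=-3.0430  x^+=1.2692  v^+=0.8627  a^+=-0.1803
step 3: x_pred=1.8437  r=-2.7337  x^+=0.9060  v^+=-0.1517  a^+=-1.8467
step 4: x_pred=0.3181  r=-2.6881  x^+=-0.6039  v^+=-2.3512  a^+=-3.4853
step 5: x_pred=-3.2002  r=4.3802  x^+=-1.6978  v^+=-3.4432  a^+=-0.8152
step 6: x_pred=-4.3882  r=8.4082  x^+=-1.5042  v^+=-1.3092  a^+=4.3101
step 7: x_pred=-1.3296  r=6.6496  x^+=0.9512  v^+=3.9460  a^+=8.3635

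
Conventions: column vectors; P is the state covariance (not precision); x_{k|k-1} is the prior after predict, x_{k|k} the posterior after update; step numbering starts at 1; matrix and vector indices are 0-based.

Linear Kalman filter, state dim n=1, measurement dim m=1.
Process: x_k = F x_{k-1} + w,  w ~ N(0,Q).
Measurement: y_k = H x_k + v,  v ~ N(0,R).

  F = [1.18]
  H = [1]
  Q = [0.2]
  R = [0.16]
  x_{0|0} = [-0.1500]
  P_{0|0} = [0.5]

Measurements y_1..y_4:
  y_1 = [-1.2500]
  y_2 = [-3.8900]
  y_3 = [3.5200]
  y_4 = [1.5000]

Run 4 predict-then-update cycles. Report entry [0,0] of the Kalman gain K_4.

K[0,0] = 0.6887

step 1: x^-=[-0.1770]  P^-=[0.8962]  S=[1.0562]  K=[0.8485]  nu=[-1.0730]  x^+=[-1.0875]  P^+=[0.1358]
step 2: x^-=[-1.2832]  P^-=[0.3890]  S=[0.5490]  K=[0.7086]  nu=[-2.6068]  x^+=[-3.1303]  P^+=[0.1134]
step 3: x^-=[-3.6938]  P^-=[0.3579]  S=[0.5179]  K=[0.6910]  nu=[7.2138]  x^+=[1.2912]  P^+=[0.1106]
step 4: x^-=[1.5236]  P^-=[0.3540]  S=[0.5140]  K=[0.6887]  nu=[-0.0236]  x^+=[1.5074]  P^+=[0.1102]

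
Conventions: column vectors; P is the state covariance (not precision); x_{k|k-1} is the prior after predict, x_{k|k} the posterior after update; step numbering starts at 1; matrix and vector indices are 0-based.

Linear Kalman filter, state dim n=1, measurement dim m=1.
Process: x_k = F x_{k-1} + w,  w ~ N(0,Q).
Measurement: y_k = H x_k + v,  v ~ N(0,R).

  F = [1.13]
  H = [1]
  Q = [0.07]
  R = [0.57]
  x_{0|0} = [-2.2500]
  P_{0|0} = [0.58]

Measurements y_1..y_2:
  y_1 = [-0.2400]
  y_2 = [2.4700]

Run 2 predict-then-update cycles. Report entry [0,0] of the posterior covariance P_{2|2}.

step 1: x^-=[-2.5425]  P^-=[0.8106]  S=[1.3806]  K=[0.5871]  nu=[2.3025]  x^+=[-1.1906]  P^+=[0.3347]
step 2: x^-=[-1.3454]  P^-=[0.4973]  S=[1.0673]  K=[0.4660]  nu=[3.8154]  x^+=[0.4324]  P^+=[0.2656]

P_post[0,0] = 0.2656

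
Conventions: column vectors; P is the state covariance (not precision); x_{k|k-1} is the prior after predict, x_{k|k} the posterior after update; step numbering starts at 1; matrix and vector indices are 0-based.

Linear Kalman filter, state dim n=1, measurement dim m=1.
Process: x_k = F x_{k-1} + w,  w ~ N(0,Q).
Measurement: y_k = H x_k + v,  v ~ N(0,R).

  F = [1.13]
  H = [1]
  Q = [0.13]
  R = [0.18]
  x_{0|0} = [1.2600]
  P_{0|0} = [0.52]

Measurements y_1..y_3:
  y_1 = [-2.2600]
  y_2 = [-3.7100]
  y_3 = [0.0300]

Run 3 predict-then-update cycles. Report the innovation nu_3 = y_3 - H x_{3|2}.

step 1: x^-=[1.4238]  P^-=[0.7940]  S=[0.9740]  K=[0.8152]  nu=[-3.6838]  x^+=[-1.5792]  P^+=[0.1467]
step 2: x^-=[-1.7845]  P^-=[0.3174]  S=[0.4974]  K=[0.6381]  nu=[-1.9255]  x^+=[-3.0131]  P^+=[0.1149]
step 3: x^-=[-3.4049]  P^-=[0.2767]  S=[0.4567]  K=[0.6058]  nu=[3.4349]  x^+=[-1.3239]  P^+=[0.1091]

innov = [3.4349]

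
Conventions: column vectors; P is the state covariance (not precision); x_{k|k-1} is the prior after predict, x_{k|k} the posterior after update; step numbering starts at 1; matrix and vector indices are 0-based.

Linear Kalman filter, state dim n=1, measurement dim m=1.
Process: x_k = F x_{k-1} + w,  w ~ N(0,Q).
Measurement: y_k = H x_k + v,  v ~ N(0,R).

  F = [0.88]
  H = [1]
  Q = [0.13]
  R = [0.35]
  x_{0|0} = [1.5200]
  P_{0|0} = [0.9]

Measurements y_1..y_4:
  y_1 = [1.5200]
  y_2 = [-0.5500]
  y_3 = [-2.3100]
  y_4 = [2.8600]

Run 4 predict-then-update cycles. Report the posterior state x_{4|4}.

x_post = [0.7773]

step 1: x^-=[1.3376]  P^-=[0.8270]  S=[1.1770]  K=[0.7026]  nu=[0.1824]  x^+=[1.4658]  P^+=[0.2459]
step 2: x^-=[1.2899]  P^-=[0.3204]  S=[0.6704]  K=[0.4780]  nu=[-1.8399]  x^+=[0.4105]  P^+=[0.1673]
step 3: x^-=[0.3612]  P^-=[0.2595]  S=[0.6095]  K=[0.4258]  nu=[-2.6712]  x^+=[-0.7762]  P^+=[0.1490]
step 4: x^-=[-0.6830]  P^-=[0.2454]  S=[0.5954]  K=[0.4122]  nu=[3.5430]  x^+=[0.7773]  P^+=[0.1443]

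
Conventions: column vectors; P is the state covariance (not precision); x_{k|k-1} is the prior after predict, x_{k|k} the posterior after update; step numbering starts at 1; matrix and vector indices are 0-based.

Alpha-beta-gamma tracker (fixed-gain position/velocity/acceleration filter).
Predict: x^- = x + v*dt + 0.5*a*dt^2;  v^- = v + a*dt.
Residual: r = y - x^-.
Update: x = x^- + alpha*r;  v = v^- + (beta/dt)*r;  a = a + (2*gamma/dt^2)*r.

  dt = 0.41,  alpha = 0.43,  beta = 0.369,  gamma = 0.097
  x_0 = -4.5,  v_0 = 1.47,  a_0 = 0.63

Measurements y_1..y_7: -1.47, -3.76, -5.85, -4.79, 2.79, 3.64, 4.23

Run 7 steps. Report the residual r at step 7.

resid = -0.8262

step 1: x_pred=-3.8443  r=2.3743  x^+=-2.8234  v^+=3.8652  a^+=3.3702
step 2: x_pred=-0.9554  r=-2.8046  x^+=-2.1614  v^+=2.7228  a^+=0.1334
step 3: x_pred=-1.0338  r=-4.8162  x^+=-3.1048  v^+=-1.5571  a^+=-5.4248
step 4: x_pred=-4.1991  r=-0.5909  x^+=-4.4532  v^+=-4.3130  a^+=-6.1068
step 5: x_pred=-6.7348  r=9.5248  x^+=-2.6391  v^+=1.7555  a^+=4.8856
step 6: x_pred=-1.5087  r=5.1487  x^+=0.7052  v^+=8.3925  a^+=10.8276
step 7: x_pred=5.0562  r=-0.8262  x^+=4.7009  v^+=12.0882  a^+=9.8741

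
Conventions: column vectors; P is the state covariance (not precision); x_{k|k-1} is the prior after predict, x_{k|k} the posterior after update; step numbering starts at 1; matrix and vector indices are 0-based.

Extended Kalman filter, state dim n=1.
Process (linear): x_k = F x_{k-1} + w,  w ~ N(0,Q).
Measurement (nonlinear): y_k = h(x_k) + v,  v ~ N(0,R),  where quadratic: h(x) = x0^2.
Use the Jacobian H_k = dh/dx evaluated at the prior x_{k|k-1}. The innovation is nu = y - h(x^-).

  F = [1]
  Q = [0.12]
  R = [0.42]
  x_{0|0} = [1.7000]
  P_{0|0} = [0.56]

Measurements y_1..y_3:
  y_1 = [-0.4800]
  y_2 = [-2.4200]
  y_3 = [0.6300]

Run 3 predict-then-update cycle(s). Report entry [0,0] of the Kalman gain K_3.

step 1: x^-=[1.7000]  P^-=[0.6800]  H_jac=[3.4000]  S=[8.2808]  K=[0.2792]  nu=[-3.3700]  x^+=[0.7591]  P^+=[0.0345]
step 2: x^-=[0.7591]  P^-=[0.1545]  H_jac=[1.5182]  S=[0.7761]  K=[0.3022]  nu=[-2.9962]  x^+=[-0.1464]  P^+=[0.0836]
step 3: x^-=[-0.1464]  P^-=[0.2036]  H_jac=[-0.2928]  S=[0.4375]  K=[-0.1363]  nu=[0.6086]  x^+=[-0.2294]  P^+=[0.1955]

K[0,0] = -0.1363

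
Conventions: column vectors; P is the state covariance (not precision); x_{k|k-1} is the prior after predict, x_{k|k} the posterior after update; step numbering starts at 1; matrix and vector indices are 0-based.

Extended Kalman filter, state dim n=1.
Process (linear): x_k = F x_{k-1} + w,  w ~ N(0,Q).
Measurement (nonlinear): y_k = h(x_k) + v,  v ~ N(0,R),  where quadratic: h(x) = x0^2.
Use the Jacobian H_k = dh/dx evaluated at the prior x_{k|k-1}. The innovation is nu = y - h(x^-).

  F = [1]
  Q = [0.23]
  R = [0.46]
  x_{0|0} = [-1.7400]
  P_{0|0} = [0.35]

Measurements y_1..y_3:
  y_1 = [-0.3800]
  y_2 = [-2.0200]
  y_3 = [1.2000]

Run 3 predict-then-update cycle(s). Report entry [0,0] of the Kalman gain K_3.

step 1: x^-=[-1.7400]  P^-=[0.5800]  H_jac=[-3.4800]  S=[7.4840]  K=[-0.2697]  nu=[-3.4076]  x^+=[-0.8210]  P^+=[0.0356]
step 2: x^-=[-0.8210]  P^-=[0.2656]  H_jac=[-1.6420]  S=[1.1762]  K=[-0.3708]  nu=[-2.6940]  x^+=[0.1781]  P^+=[0.1039]
step 3: x^-=[0.1781]  P^-=[0.3339]  H_jac=[0.3561]  S=[0.5023]  K=[0.2367]  nu=[1.1683]  x^+=[0.4546]  P^+=[0.3057]

K[0,0] = 0.2367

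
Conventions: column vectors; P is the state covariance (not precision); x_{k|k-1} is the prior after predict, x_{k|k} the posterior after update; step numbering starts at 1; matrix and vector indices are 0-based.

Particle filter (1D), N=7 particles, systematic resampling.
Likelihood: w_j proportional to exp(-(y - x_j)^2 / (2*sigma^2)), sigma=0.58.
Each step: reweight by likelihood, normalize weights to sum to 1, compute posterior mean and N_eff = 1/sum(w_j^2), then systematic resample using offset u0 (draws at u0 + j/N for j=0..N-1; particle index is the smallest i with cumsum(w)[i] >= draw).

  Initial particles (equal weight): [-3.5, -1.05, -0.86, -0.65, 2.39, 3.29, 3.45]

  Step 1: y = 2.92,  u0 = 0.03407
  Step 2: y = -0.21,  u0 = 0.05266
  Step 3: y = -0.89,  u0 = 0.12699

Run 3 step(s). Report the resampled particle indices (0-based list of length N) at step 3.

resampled_idx = [0, 1, 2, 3, 4, 5, 6]

step 1: w=[0.0000, 0.0000, 0.0000, 0.0000, 0.3088, 0.3825, 0.3088]  mean=3.0615  Neff=2.9678  idx=[4, 4, 5, 5, 5, 6, 6]
step 2: w=[0.4998, 0.4998, 0.0001, 0.0001, 0.0001, 0.0000, 0.0000]  mean=2.3904  Neff=2.0019  idx=[0, 0, 0, 0, 1, 1, 1]
step 3: w=[0.1429, 0.1429, 0.1429, 0.1429, 0.1429, 0.1429, 0.1429]  mean=2.3900  Neff=7.0000  idx=[0, 1, 2, 3, 4, 5, 6]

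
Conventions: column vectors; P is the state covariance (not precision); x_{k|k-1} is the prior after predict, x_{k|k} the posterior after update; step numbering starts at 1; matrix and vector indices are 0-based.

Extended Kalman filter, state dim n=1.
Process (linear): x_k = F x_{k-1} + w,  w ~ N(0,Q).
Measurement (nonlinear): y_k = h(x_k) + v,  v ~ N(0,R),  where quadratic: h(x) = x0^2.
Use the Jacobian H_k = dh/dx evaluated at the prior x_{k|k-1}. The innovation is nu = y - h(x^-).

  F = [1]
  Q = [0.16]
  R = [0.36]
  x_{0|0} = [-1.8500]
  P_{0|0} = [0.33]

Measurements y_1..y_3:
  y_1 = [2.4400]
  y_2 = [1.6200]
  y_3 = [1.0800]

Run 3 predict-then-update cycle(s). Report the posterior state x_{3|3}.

step 1: x^-=[-1.8500]  P^-=[0.4900]  H_jac=[-3.7000]  S=[7.0681]  K=[-0.2565]  nu=[-0.9825]  x^+=[-1.5980]  P^+=[0.0250]
step 2: x^-=[-1.5980]  P^-=[0.1850]  H_jac=[-3.1960]  S=[2.2492]  K=[-0.2628]  nu=[-0.9336]  x^+=[-1.3526]  P^+=[0.0296]
step 3: x^-=[-1.3526]  P^-=[0.1896]  H_jac=[-2.7053]  S=[1.7476]  K=[-0.2935]  nu=[-0.7496]  x^+=[-1.1326]  P^+=[0.0391]

x_post = [-1.1326]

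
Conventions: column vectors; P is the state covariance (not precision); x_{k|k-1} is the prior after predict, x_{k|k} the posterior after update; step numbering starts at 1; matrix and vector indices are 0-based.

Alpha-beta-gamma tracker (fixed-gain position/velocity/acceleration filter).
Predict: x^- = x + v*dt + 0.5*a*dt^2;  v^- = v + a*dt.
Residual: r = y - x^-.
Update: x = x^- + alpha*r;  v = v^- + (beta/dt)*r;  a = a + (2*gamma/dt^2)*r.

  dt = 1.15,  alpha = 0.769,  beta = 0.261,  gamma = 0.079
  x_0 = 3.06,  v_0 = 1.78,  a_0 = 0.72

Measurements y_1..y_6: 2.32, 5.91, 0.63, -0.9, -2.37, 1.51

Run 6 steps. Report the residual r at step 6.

step 1: x_pred=5.5831  r=-3.2631  x^+=3.0738  v^+=1.8674  a^+=0.3302
step 2: x_pred=5.4396  r=0.4704  x^+=5.8013  v^+=2.3539  a^+=0.3864
step 3: x_pred=8.7637  r=-8.1337  x^+=2.5089  v^+=0.9521  a^+=-0.5854
step 4: x_pred=3.2168  r=-4.1168  x^+=0.0510  v^+=-0.6554  a^+=-1.0772
step 5: x_pred=-1.4150  r=-0.9550  x^+=-2.1494  v^+=-2.1109  a^+=-1.1913
step 6: x_pred=-5.3647  r=6.8747  x^+=-0.0781  v^+=-1.9207  a^+=-0.3700

resid = 6.8747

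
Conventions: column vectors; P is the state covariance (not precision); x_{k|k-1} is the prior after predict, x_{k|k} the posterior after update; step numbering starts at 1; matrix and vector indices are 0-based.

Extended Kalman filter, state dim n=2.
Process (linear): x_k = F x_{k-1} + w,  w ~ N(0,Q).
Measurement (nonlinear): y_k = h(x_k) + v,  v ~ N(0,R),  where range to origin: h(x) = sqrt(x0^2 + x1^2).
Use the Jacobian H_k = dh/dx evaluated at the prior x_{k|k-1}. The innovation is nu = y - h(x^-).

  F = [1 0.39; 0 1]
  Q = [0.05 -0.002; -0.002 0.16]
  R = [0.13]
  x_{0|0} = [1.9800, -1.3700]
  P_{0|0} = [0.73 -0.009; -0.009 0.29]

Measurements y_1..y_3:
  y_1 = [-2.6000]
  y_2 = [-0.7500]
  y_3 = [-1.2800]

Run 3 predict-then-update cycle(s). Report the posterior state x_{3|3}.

step 1: x^-=[1.4457, -1.3700]  P^-=[0.8171 0.1021; 0.1021 0.4500]  H_jac=[0.7259 -0.6878]  S=[0.6715]  K=[0.7787; -0.3506]  nu=[-4.5917]  x^+=[-2.1299, 0.2399]  P^+=[0.4099 0.2854; 0.2854 0.3675]
step 2: x^-=[-2.0363, 0.2399]  P^-=[0.7385 0.4267; 0.4267 0.5275]  H_jac=[-0.9931 0.1170]  S=[0.7664]  K=[-0.8918; -0.4724]  nu=[-2.8004]  x^+=[0.4610, 1.5630]  P^+=[0.1290 0.1038; 0.1038 0.3564]
step 3: x^-=[1.0706, 1.5630]  P^-=[0.3142 0.2408; 0.2408 0.5164]  H_jac=[0.5651 0.8250]  S=[0.8064]  K=[0.4666; 0.6971]  nu=[-3.1745]  x^+=[-0.4105, -0.6500]  P^+=[0.1386 -0.0214; -0.0214 0.1245]

x_post = [-0.4105, -0.6500]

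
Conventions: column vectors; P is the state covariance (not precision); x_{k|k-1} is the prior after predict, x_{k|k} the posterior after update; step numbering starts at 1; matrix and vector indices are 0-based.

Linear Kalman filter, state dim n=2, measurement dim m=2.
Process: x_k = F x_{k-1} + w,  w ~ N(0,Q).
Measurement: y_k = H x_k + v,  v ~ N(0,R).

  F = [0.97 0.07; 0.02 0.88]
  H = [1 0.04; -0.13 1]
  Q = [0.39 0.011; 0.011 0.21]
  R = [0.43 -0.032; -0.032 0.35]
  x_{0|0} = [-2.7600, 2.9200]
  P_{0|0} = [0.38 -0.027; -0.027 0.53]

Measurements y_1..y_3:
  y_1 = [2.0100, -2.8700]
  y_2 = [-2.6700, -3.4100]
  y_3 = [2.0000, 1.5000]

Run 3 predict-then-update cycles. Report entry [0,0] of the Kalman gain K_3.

K[0,0] = 0.5949

step 1: x^-=[-2.4728, 2.5144]  P^-=[0.7465 0.0279; 0.0279 0.6196]  S=[1.1797 -0.0765; -0.0765 0.9750]  K=[0.6323 -0.0213; 0.0861 0.6386]  nu=[4.3822, -5.7059]  x^+=[0.4197, -0.7519]  P^+=[0.2723 0.0077; 0.0077 0.2217]
step 2: x^-=[0.3545, -0.6533]  P^-=[0.6483 0.0365; 0.0365 0.3821]  S=[1.0819 -0.0647; -0.0647 0.7336]  K=[0.5999 -0.0122; 0.0791 0.5214]  nu=[-2.9983, -2.7106]  x^+=[-1.4111, -2.3036]  P^+=[0.2579 0.0101; 0.0101 0.1813]
step 3: x^-=[-1.5300, -2.0554]  P^-=[0.6350 0.0358; 0.0358 0.3508]  S=[1.0684 -0.0649; -0.0649 0.7023]  K=[0.5949 -0.0116; 0.0770 0.5001]  nu=[3.6122, 3.3565]  x^+=[0.5802, -0.0988]  P^+=[0.2558 0.0102; 0.0102 0.1739]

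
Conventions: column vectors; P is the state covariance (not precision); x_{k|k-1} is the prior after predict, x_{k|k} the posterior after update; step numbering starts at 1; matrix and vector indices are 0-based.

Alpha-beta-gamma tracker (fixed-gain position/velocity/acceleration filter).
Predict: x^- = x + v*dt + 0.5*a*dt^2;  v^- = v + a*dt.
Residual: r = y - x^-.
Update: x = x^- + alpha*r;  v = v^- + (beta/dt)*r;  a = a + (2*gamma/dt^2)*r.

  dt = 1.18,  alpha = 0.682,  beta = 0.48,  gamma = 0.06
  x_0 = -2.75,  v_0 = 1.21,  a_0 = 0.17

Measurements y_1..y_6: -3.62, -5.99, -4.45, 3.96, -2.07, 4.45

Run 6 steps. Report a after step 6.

step 1: x_pred=-1.2038  r=-2.4162  x^+=-2.8517  v^+=0.4278  a^+=-0.0382
step 2: x_pred=-2.3735  r=-3.6165  x^+=-4.8400  v^+=-1.0885  a^+=-0.3499
step 3: x_pred=-6.3679  r=1.9179  x^+=-5.0599  v^+=-0.7212  a^+=-0.1846
step 4: x_pred=-6.0394  r=9.9994  x^+=0.7802  v^+=3.1285  a^+=0.6772
step 5: x_pred=4.9433  r=-7.0133  x^+=0.1602  v^+=1.0747  a^+=0.0727
step 6: x_pred=1.4790  r=2.9710  x^+=3.5052  v^+=2.3691  a^+=0.3288

a_post = 0.3288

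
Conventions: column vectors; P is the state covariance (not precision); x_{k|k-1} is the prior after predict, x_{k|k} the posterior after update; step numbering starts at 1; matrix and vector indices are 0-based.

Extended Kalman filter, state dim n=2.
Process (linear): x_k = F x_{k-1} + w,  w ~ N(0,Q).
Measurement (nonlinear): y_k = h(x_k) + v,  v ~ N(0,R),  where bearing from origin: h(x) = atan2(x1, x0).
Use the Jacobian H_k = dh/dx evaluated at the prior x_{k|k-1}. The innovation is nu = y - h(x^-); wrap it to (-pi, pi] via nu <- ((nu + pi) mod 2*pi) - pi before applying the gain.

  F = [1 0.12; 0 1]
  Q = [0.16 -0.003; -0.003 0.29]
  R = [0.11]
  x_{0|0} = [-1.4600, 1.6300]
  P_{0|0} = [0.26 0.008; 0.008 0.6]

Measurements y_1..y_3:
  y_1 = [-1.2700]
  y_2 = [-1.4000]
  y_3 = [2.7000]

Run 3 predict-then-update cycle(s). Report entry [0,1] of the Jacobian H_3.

step 1: x^-=[-1.2644, 1.6300]  P^-=[0.4306 0.0770; 0.0770 0.8900]  H_jac=[-0.3830 -0.2971]  S=[0.2693]  K=[-0.6974; -1.0916]  nu=[2.7826]  x^+=[-3.2051, -1.4075]  P^+=[0.2996 -0.1280; -0.1280 0.5692]
step 2: x^-=[-3.3740, -1.4075]  P^-=[0.4371 -0.0627; -0.0627 0.8592]  H_jac=[0.1053 -0.2524]  S=[0.1729]  K=[0.3577; -1.2924]  nu=[1.3464]  x^+=[-2.8925, -3.1475]  P^+=[0.4149 0.0172; 0.0172 0.5703]
step 3: x^-=[-3.2702, -3.1475]  P^-=[0.5873 0.0827; 0.0827 0.8603]  H_jac=[0.1528 -0.1587]  S=[0.1414]  K=[0.5418; -0.8766]  nu=[-1.2079]  x^+=[-3.9247, -2.0887]  P^+=[0.5458 0.1498; 0.1498 0.7517]

H_jac[0,1] = -0.1587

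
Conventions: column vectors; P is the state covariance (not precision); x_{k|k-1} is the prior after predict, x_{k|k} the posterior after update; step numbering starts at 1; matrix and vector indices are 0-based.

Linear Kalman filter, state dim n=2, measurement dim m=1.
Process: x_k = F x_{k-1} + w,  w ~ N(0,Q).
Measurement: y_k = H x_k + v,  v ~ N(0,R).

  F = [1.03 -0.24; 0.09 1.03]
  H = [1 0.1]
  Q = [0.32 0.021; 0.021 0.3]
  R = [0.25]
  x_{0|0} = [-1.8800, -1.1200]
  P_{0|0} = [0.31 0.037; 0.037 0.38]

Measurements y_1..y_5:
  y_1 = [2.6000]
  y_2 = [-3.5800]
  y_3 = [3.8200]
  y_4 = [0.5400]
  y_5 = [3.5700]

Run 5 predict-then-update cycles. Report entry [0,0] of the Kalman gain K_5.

step 1: x^-=[-1.6676, -1.3228]  P^-=[0.6525 -0.0057; -0.0057 0.7125]  S=[0.9085]  K=[0.7176; 0.0721]  nu=[4.3999]  x^+=[1.4897, -1.0055]  P^+=[0.1847 -0.0528; -0.0528 0.7078]
step 2: x^-=[1.7758, -0.9016]  P^-=[0.5828 -0.1917; -0.1917 1.0426]  S=[0.8049]  K=[0.7002; -0.1086]  nu=[-5.2656]  x^+=[-1.9115, -0.3298]  P^+=[0.1881 -0.1305; -0.1305 1.0331]
step 3: x^-=[-1.8897, -0.5117]  P^-=[0.6436 -0.3525; -0.3525 1.3734]  S=[0.8368]  K=[0.7270; -0.2572]  nu=[5.7608]  x^+=[2.2982, -1.9932]  P^+=[0.2013 -0.1961; -0.1961 1.3180]
step 4: x^-=[2.8455, -1.8462]  P^-=[0.7065 -0.4900; -0.4900 1.6636]  S=[0.8751]  K=[0.7513; -0.3698]  nu=[-2.1209]  x^+=[1.2521, -1.0619]  P^+=[0.2125 -0.2468; -0.2468 1.5439]
step 5: x^-=[1.5445, -0.9811]  P^-=[0.7564 -0.5975; -0.5975 1.8939]  S=[0.9059]  K=[0.7691; -0.4505]  nu=[2.1236]  x^+=[3.1777, -1.9378]  P^+=[0.2206 -0.2836; -0.2836 1.7100]

K[0,0] = 0.7691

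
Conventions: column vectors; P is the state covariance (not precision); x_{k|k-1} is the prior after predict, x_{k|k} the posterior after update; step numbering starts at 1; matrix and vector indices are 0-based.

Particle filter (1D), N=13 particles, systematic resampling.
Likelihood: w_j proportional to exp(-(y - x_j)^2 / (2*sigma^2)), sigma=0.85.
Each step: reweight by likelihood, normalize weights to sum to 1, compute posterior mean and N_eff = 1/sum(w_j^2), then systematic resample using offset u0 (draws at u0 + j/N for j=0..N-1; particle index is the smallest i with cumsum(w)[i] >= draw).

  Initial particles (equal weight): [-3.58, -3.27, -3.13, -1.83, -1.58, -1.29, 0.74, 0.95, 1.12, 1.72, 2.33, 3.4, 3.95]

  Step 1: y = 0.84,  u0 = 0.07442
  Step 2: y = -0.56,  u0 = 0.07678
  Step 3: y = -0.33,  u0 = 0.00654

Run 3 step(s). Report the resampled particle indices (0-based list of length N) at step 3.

step 1: w=[0.0000, 0.0000, 0.0000, 0.0019, 0.0046, 0.0114, 0.2605, 0.2601, 0.2485, 0.1535, 0.0564, 0.0028, 0.0003]  mean=1.0992  Neff=4.4607  idx=[6, 6, 6, 7, 7, 7, 7, 8, 8, 8, 9, 9, 11]
step 2: w=[0.1388, 0.1388, 0.1388, 0.0923, 0.0923, 0.0923, 0.0923, 0.0634, 0.0634, 0.0634, 0.0122, 0.0122, 0.0000]  mean=0.9138  Neff=9.5992  idx=[0, 1, 1, 2, 2, 3, 4, 5, 5, 6, 7, 9, 11]
step 3: w=[0.1030, 0.1030, 0.1030, 0.1030, 0.1030, 0.0732, 0.0732, 0.0732, 0.0732, 0.0732, 0.0531, 0.0531, 0.0124]  mean=0.8694  Neff=11.6691  idx=[0, 0, 1, 2, 3, 3, 4, 5, 6, 7, 8, 9, 10]

resampled_idx = [0, 0, 1, 2, 3, 3, 4, 5, 6, 7, 8, 9, 10]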